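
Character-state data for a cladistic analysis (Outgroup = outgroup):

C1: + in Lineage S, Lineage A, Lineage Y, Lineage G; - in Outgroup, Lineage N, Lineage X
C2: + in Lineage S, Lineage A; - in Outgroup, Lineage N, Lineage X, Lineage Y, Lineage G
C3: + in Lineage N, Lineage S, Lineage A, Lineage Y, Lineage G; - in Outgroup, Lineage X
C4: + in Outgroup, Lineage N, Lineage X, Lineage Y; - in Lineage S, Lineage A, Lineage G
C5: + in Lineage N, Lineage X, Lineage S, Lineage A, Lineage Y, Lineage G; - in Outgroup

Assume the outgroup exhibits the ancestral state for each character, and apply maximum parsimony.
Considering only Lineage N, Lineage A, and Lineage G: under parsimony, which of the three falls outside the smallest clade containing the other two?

Character polarity is set by the outgroup: the derived state is whichever differs from the outgroup's state, so for C4 the derived state is '-', and for the remaining characters it is '+'.
C1: derived state '+' in Lineage A, Lineage G, Lineage S, and Lineage Y only — synapomorphy for {Lineage A, Lineage G, Lineage S, Lineage Y}.
C2: derived state '+' in Lineage A and Lineage S only — synapomorphy for {Lineage A, Lineage S}.
C3: derived state '+' in Lineage A, Lineage G, Lineage N, Lineage S, and Lineage Y only — synapomorphy for {Lineage A, Lineage G, Lineage N, Lineage S, Lineage Y}.
C4: derived state '-' in Lineage A, Lineage G, and Lineage S only — synapomorphy for {Lineage A, Lineage G, Lineage S}.
C5 (derived state '+') is shared by all ingroup taxa — unites the whole ingroup.
Most parsimonious ingroup topology: ((Lineage N,(((Lineage S,Lineage A),Lineage G),Lineage Y)),Lineage X).
Lineage G and Lineage A share a more recent common ancestor with each other than either does with Lineage N, so Lineage N is the least closely related of the three.

Lineage N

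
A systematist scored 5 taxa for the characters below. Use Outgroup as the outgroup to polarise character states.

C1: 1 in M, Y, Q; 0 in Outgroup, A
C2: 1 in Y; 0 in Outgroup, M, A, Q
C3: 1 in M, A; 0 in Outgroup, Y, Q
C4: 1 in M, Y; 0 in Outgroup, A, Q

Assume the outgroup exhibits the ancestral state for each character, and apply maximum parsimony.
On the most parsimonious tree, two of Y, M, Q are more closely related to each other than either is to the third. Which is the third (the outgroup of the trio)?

The outgroup has state '0' for every character, so '1' is the derived state throughout.
C1: derived state '1' in M, Q, and Y only — synapomorphy for {M, Q, Y}.
C2 (derived state '1') is unique to Y (autapomorphy; uninformative for grouping).
C3 (state '1') occurs in A and M but conflicts with the nesting implied by the other characters — most parsimoniously interpreted as homoplasy.
C4 (derived state '1') is shared by M and Y — a synapomorphy uniting that clade.
Most parsimonious ingroup topology: (((M,Y),Q),A).
Y and M share a more recent common ancestor with each other than either does with Q, so Q is the least closely related of the three.

Q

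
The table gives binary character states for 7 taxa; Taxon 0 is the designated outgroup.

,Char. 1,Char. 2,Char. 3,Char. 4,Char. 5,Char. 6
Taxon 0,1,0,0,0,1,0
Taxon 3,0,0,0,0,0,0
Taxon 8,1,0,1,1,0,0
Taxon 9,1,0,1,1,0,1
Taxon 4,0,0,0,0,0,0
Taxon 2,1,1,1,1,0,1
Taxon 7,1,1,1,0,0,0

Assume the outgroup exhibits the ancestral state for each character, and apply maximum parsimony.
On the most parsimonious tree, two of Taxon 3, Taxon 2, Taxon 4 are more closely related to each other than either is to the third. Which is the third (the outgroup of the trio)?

Taxon 2

Character polarity is set by the outgroup: the derived state is whichever differs from the outgroup's state, so for Char. 1, Char. 5 the derived state is '0', and for the remaining characters it is '1'.
Char. 1: derived state '0' in Taxon 3 and Taxon 4 only — synapomorphy for {Taxon 3, Taxon 4}.
Char. 2 groups Taxon 2 and Taxon 7, which is incompatible with the clades supported by the remaining characters; treating it as convergent (homoplasy) costs fewer steps than any alternative tree.
Only Taxon 2, Taxon 7, Taxon 8, and Taxon 9 show the derived state '1' for Char. 3, supporting them as a clade.
Char. 4: derived state '1' in Taxon 2, Taxon 8, and Taxon 9 only — synapomorphy for {Taxon 2, Taxon 8, Taxon 9}.
Char. 5 (derived state '0') is shared by all ingroup taxa — unites the whole ingroup.
Char. 6: derived state '1' in Taxon 2 and Taxon 9 only — synapomorphy for {Taxon 2, Taxon 9}.
Most parsimonious ingroup topology: ((Taxon 3,Taxon 4),((Taxon 8,(Taxon 9,Taxon 2)),Taxon 7)).
Taxon 3 and Taxon 4 share a more recent common ancestor with each other than either does with Taxon 2, so Taxon 2 is the least closely related of the three.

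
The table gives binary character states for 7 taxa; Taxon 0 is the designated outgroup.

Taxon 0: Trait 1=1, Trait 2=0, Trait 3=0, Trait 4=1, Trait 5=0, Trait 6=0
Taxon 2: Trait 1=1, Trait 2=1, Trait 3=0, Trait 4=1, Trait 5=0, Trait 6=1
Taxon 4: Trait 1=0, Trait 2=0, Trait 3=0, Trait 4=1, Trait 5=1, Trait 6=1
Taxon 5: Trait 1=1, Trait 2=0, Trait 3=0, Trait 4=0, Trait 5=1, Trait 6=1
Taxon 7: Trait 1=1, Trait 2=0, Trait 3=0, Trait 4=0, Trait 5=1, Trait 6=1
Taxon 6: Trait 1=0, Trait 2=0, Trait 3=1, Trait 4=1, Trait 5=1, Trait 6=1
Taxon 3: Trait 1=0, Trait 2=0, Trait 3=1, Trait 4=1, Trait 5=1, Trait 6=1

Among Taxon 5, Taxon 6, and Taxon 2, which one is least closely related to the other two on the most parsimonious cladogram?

Character polarity is set by the outgroup: the derived state is whichever differs from the outgroup's state, so for Trait 1, Trait 4 the derived state is '0', and for the remaining characters it is '1'.
Trait 1: derived state '0' in Taxon 3, Taxon 4, and Taxon 6 only — synapomorphy for {Taxon 3, Taxon 4, Taxon 6}.
Trait 2 (derived state '1') is unique to Taxon 2 (autapomorphy; uninformative for grouping).
Trait 3 (derived state '1') is shared by Taxon 3 and Taxon 6 — a synapomorphy uniting that clade.
Trait 4 (derived state '0') is shared by Taxon 5 and Taxon 7 — a synapomorphy uniting that clade.
Only Taxon 3, Taxon 4, Taxon 5, Taxon 6, and Taxon 7 show the derived state '1' for Trait 5, supporting them as a clade.
Trait 6 (derived state '1') is shared by all ingroup taxa — unites the whole ingroup.
Most parsimonious ingroup topology: (Taxon 2,((Taxon 4,(Taxon 6,Taxon 3)),(Taxon 5,Taxon 7))).
Taxon 6 and Taxon 5 share a more recent common ancestor with each other than either does with Taxon 2, so Taxon 2 is the least closely related of the three.

Taxon 2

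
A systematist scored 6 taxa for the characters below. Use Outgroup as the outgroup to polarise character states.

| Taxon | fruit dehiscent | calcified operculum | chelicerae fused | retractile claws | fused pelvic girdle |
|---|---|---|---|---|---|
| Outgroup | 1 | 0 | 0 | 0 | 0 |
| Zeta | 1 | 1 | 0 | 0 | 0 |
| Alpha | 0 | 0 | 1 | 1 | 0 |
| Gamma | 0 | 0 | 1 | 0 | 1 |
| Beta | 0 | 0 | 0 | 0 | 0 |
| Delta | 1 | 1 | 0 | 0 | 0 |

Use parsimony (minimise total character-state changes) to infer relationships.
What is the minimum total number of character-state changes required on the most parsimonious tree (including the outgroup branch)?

5

Character polarity is set by the outgroup: the derived state is whichever differs from the outgroup's state, so for fruit dehiscent the derived state is '0', and for the remaining characters it is '1'.
Only Alpha, Beta, and Gamma show the derived state '0' for fruit dehiscent, supporting them as a clade.
calcified operculum (derived state '1') is shared by Delta and Zeta — a synapomorphy uniting that clade.
chelicerae fused (derived state '1') is shared by Alpha and Gamma — a synapomorphy uniting that clade.
retractile claws: derived state '1' in Alpha only — an autapomorphy, so it tells us nothing about relationships among taxa.
fused pelvic girdle: derived state '1' in Gamma only — an autapomorphy, so it tells us nothing about relationships among taxa.
Most parsimonious ingroup topology: ((Zeta,Delta),((Alpha,Gamma),Beta)).
Changes per character on this tree: fruit dehiscent: 1; calcified operculum: 1; chelicerae fused: 1; retractile claws: 1; fused pelvic girdle: 1.
Total = 5.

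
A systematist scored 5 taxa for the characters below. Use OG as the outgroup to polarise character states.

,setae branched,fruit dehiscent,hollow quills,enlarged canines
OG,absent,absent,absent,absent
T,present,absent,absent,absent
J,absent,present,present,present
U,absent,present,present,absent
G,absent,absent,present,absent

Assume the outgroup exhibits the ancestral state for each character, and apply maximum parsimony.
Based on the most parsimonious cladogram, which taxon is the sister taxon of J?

U

The outgroup has state 'absent' for every character, so 'present' is the derived state throughout.
setae branched (derived state 'present') is unique to T (autapomorphy; uninformative for grouping).
fruit dehiscent (derived state 'present') is shared by J and U — a synapomorphy uniting that clade.
Only G, J, and U show the derived state 'present' for hollow quills, supporting them as a clade.
enlarged canines (derived state 'present') is unique to J (autapomorphy; uninformative for grouping).
Most parsimonious ingroup topology: (T,((J,U),G)).
J and U form a cherry on this tree, so they are sister taxa.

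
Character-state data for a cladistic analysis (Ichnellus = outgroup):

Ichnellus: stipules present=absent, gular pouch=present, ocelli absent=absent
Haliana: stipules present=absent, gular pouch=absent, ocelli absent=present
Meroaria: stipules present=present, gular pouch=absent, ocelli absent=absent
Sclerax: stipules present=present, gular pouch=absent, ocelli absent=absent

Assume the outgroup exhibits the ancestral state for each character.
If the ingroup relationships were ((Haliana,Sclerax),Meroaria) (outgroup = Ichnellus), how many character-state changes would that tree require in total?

4

Map each character onto ((Haliana,Sclerax),Meroaria) (rooted by Ichnellus) and count the minimum state changes it requires (Fitch parsimony):
stipules present: 2; gular pouch: 1; ocelli absent: 1.
Total tree length = 4.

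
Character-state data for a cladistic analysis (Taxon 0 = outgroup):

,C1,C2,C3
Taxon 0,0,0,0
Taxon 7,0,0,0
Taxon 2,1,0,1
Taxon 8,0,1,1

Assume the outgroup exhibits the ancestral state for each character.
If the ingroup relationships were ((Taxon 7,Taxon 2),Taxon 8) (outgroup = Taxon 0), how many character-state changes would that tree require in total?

Map each character onto ((Taxon 7,Taxon 2),Taxon 8) (rooted by Taxon 0) and count the minimum state changes it requires (Fitch parsimony):
C1: 1; C2: 1; C3: 2.
Total tree length = 4.

4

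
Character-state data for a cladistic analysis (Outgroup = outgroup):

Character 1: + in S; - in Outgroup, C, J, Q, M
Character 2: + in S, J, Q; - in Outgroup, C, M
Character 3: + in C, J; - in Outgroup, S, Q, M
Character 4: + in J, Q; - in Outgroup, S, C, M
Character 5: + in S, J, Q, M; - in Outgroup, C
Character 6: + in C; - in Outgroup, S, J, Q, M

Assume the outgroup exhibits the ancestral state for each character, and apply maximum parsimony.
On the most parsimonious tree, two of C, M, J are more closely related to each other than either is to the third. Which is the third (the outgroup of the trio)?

C

The outgroup has state '-' for every character, so '+' is the derived state throughout.
Character 1: derived state '+' in S only — an autapomorphy, so it tells us nothing about relationships among taxa.
Character 2 (derived state '+') is shared by J, Q, and S — a synapomorphy uniting that clade.
Character 3 groups C and J, which is incompatible with the clades supported by the remaining characters; treating it as convergent (homoplasy) costs fewer steps than any alternative tree.
Only J and Q show the derived state '+' for Character 4, supporting them as a clade.
Only J, M, Q, and S show the derived state '+' for Character 5, supporting them as a clade.
Character 6 (derived state '+') is unique to C (autapomorphy; uninformative for grouping).
Most parsimonious ingroup topology: (((S,(J,Q)),M),C).
J and M share a more recent common ancestor with each other than either does with C, so C is the least closely related of the three.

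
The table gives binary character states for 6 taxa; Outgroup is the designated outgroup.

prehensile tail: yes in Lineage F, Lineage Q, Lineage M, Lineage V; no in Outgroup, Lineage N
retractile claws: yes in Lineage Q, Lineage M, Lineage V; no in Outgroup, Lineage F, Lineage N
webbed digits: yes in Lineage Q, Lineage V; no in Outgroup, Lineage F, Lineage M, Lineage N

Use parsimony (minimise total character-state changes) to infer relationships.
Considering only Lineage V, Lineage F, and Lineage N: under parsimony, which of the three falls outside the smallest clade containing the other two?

Lineage N

The outgroup has state 'no' for every character, so 'yes' is the derived state throughout.
prehensile tail (derived state 'yes') is shared by Lineage F, Lineage M, Lineage Q, and Lineage V — a synapomorphy uniting that clade.
retractile claws (derived state 'yes') is shared by Lineage M, Lineage Q, and Lineage V — a synapomorphy uniting that clade.
webbed digits (derived state 'yes') is shared by Lineage Q and Lineage V — a synapomorphy uniting that clade.
Most parsimonious ingroup topology: ((Lineage F,((Lineage Q,Lineage V),Lineage M)),Lineage N).
Lineage F and Lineage V share a more recent common ancestor with each other than either does with Lineage N, so Lineage N is the least closely related of the three.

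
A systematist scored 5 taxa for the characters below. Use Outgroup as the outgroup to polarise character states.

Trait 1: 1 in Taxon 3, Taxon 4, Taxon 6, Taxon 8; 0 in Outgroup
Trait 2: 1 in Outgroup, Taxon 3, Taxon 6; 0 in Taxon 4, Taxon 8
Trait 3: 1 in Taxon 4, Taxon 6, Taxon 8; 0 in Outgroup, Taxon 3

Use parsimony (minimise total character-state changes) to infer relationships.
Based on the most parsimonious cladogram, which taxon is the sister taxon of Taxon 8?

Character polarity is set by the outgroup: the derived state is whichever differs from the outgroup's state, so for Trait 2 the derived state is '0', and for the remaining characters it is '1'.
All ingroup taxa share the derived state '1' for Trait 1; it defines the ingroup but does not resolve relationships within it.
Trait 2 (derived state '0') is shared by Taxon 4 and Taxon 8 — a synapomorphy uniting that clade.
Only Taxon 4, Taxon 6, and Taxon 8 show the derived state '1' for Trait 3, supporting them as a clade.
Most parsimonious ingroup topology: (Taxon 3,((Taxon 4,Taxon 8),Taxon 6)).
Taxon 8 and Taxon 4 form a cherry on this tree, so they are sister taxa.

Taxon 4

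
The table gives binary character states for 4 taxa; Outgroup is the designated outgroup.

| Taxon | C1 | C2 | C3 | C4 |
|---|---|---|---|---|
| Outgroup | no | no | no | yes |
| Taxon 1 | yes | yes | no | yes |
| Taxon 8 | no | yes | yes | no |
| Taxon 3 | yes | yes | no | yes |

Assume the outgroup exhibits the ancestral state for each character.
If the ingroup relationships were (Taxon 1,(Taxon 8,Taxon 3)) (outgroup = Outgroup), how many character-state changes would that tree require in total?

5

Map each character onto (Taxon 1,(Taxon 8,Taxon 3)) (rooted by Outgroup) and count the minimum state changes it requires (Fitch parsimony):
C1: 2; C2: 1; C3: 1; C4: 1.
Total tree length = 5.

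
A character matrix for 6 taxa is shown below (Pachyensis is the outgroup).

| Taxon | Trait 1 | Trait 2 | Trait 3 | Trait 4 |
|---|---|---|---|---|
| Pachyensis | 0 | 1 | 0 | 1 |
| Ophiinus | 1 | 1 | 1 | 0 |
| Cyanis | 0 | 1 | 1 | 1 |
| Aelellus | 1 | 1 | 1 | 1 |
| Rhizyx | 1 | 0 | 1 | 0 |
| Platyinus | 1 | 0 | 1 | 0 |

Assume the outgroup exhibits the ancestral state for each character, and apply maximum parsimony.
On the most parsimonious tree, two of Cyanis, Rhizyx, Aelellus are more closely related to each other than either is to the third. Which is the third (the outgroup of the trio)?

Character polarity is set by the outgroup: the derived state is whichever differs from the outgroup's state, so for Trait 2, Trait 4 the derived state is '0', and for the remaining characters it is '1'.
Trait 1 (derived state '1') is shared by Aelellus, Ophiinus, Platyinus, and Rhizyx — a synapomorphy uniting that clade.
Trait 2: derived state '0' in Platyinus and Rhizyx only — synapomorphy for {Platyinus, Rhizyx}.
All ingroup taxa share the derived state '1' for Trait 3; it defines the ingroup but does not resolve relationships within it.
Trait 4 (derived state '0') is shared by Ophiinus, Platyinus, and Rhizyx — a synapomorphy uniting that clade.
Most parsimonious ingroup topology: (((Ophiinus,(Rhizyx,Platyinus)),Aelellus),Cyanis).
Aelellus and Rhizyx share a more recent common ancestor with each other than either does with Cyanis, so Cyanis is the least closely related of the three.

Cyanis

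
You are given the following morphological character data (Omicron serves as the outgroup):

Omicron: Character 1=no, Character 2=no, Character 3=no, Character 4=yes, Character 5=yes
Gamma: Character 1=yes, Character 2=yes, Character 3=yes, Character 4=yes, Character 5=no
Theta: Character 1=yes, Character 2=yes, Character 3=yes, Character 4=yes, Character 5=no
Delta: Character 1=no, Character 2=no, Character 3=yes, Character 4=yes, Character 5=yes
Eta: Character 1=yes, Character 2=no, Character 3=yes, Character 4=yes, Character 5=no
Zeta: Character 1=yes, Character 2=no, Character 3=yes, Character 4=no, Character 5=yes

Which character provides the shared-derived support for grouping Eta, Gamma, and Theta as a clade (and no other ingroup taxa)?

Character polarity is set by the outgroup: the derived state is whichever differs from the outgroup's state, so for Character 4, Character 5 the derived state is 'no', and for the remaining characters it is 'yes'.
Character 1 (derived state 'yes') is shared by Eta, Gamma, Theta, and Zeta — a synapomorphy uniting that clade.
Only Gamma and Theta show the derived state 'yes' for Character 2, supporting them as a clade.
Character 3 (derived state 'yes') is shared by all ingroup taxa — unites the whole ingroup.
Character 4 (derived state 'no') is unique to Zeta (autapomorphy; uninformative for grouping).
Character 5 (derived state 'no') is shared by Eta, Gamma, and Theta — a synapomorphy uniting that clade.
Most parsimonious ingroup topology: ((((Gamma,Theta),Eta),Zeta),Delta).
The clade {Eta, Gamma, Theta} is supported by Character 5: its derived state 'no' occurs in exactly those taxa and in no other taxon (including the outgroup).

Character 5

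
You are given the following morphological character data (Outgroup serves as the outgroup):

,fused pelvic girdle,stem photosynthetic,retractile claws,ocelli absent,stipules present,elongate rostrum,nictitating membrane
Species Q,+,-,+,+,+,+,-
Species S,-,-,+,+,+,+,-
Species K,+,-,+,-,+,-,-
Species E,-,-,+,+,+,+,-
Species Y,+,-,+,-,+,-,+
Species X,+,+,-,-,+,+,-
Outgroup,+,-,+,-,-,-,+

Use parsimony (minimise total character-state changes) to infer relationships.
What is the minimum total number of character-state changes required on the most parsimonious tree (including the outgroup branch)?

Character polarity is set by the outgroup: the derived state is whichever differs from the outgroup's state, so for fused pelvic girdle, retractile claws, nictitating membrane the derived state is '-', and for the remaining characters it is '+'.
fused pelvic girdle (derived state '-') is shared by Species E and Species S — a synapomorphy uniting that clade.
stem photosynthetic: derived state '+' in Species X only — an autapomorphy, so it tells us nothing about relationships among taxa.
retractile claws: derived state '-' in Species X only — an autapomorphy, so it tells us nothing about relationships among taxa.
ocelli absent (derived state '+') is shared by Species E, Species Q, and Species S — a synapomorphy uniting that clade.
stipules present (derived state '+') is shared by all ingroup taxa — unites the whole ingroup.
elongate rostrum: derived state '+' in Species E, Species Q, Species S, and Species X only — synapomorphy for {Species E, Species Q, Species S, Species X}.
nictitating membrane (derived state '-') is shared by Species E, Species K, Species Q, Species S, and Species X — a synapomorphy uniting that clade.
Most parsimonious ingroup topology: (((Species X,(Species Q,(Species S,Species E))),Species K),Species Y).
Changes per character on this tree: fused pelvic girdle: 1; stem photosynthetic: 1; retractile claws: 1; ocelli absent: 1; stipules present: 1; elongate rostrum: 1; nictitating membrane: 1.
Total = 7.

7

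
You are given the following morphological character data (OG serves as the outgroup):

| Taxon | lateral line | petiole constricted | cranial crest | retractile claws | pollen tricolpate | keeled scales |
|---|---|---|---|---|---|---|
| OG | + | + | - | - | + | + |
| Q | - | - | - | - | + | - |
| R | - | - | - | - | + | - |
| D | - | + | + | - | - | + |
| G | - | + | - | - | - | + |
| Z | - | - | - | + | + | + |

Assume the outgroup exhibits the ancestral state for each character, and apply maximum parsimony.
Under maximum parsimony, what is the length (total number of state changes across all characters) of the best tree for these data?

Character polarity is set by the outgroup: the derived state is whichever differs from the outgroup's state, so for lateral line, petiole constricted, pollen tricolpate, keeled scales the derived state is '-', and for the remaining characters it is '+'.
All ingroup taxa share the derived state '-' for lateral line; it defines the ingroup but does not resolve relationships within it.
petiole constricted: derived state '-' in Q, R, and Z only — synapomorphy for {Q, R, Z}.
cranial crest (derived state '+') is unique to D (autapomorphy; uninformative for grouping).
retractile claws: derived state '+' in Z only — an autapomorphy, so it tells us nothing about relationships among taxa.
pollen tricolpate: derived state '-' in D and G only — synapomorphy for {D, G}.
Only Q and R show the derived state '-' for keeled scales, supporting them as a clade.
Most parsimonious ingroup topology: ((G,D),(Z,(R,Q))).
Changes per character on this tree: lateral line: 1; petiole constricted: 1; cranial crest: 1; retractile claws: 1; pollen tricolpate: 1; keeled scales: 1.
Total = 6.

6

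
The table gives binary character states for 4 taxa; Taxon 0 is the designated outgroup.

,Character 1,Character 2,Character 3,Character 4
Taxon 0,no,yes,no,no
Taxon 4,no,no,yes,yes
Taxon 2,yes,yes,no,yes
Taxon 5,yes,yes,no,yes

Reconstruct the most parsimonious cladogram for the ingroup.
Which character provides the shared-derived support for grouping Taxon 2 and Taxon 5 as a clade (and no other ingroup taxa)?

Character 1

Character polarity is set by the outgroup: the derived state is whichever differs from the outgroup's state, so for Character 2 the derived state is 'no', and for the remaining characters it is 'yes'.
Only Taxon 2 and Taxon 5 show the derived state 'yes' for Character 1, supporting them as a clade.
Character 2: derived state 'no' in Taxon 4 only — an autapomorphy, so it tells us nothing about relationships among taxa.
Character 3: derived state 'yes' in Taxon 4 only — an autapomorphy, so it tells us nothing about relationships among taxa.
All ingroup taxa share the derived state 'yes' for Character 4; it defines the ingroup but does not resolve relationships within it.
Most parsimonious ingroup topology: (Taxon 4,(Taxon 2,Taxon 5)).
The clade {Taxon 2, Taxon 5} is supported by Character 1: its derived state 'yes' occurs in exactly those taxa and in no other taxon (including the outgroup).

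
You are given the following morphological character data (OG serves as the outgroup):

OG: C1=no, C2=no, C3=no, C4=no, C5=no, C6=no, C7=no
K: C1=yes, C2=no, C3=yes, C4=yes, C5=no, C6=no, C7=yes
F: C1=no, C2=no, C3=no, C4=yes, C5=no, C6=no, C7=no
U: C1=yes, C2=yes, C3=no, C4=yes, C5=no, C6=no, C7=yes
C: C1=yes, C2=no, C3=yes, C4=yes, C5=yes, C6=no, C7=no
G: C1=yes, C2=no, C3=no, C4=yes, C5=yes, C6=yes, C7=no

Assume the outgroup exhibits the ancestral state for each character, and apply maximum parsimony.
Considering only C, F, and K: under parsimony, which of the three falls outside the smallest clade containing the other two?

F

The outgroup has state 'no' for every character, so 'yes' is the derived state throughout.
C1: derived state 'yes' in C, G, K, and U only — synapomorphy for {C, G, K, U}.
C2: derived state 'yes' in U only — an autapomorphy, so it tells us nothing about relationships among taxa.
C3 (state 'yes') occurs in C and K but conflicts with the nesting implied by the other characters — most parsimoniously interpreted as homoplasy.
All ingroup taxa share the derived state 'yes' for C4; it defines the ingroup but does not resolve relationships within it.
C5: derived state 'yes' in C and G only — synapomorphy for {C, G}.
C6 (derived state 'yes') is unique to G (autapomorphy; uninformative for grouping).
Only K and U show the derived state 'yes' for C7, supporting them as a clade.
Most parsimonious ingroup topology: (((K,U),(C,G)),F).
K and C share a more recent common ancestor with each other than either does with F, so F is the least closely related of the three.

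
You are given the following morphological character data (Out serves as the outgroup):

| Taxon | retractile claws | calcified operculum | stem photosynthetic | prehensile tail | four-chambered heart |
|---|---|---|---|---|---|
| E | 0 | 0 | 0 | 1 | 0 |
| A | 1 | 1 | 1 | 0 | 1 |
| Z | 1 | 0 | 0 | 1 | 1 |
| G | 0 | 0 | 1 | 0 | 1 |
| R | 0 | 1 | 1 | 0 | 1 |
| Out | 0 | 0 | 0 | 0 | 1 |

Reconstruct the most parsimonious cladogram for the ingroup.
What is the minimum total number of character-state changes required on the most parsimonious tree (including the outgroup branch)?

6

Character polarity is set by the outgroup: the derived state is whichever differs from the outgroup's state, so for four-chambered heart the derived state is '0', and for the remaining characters it is '1'.
retractile claws (state '1') occurs in A and Z but conflicts with the nesting implied by the other characters — most parsimoniously interpreted as homoplasy.
calcified operculum: derived state '1' in A and R only — synapomorphy for {A, R}.
stem photosynthetic (derived state '1') is shared by A, G, and R — a synapomorphy uniting that clade.
prehensile tail (derived state '1') is shared by E and Z — a synapomorphy uniting that clade.
four-chambered heart: derived state '0' in E only — an autapomorphy, so it tells us nothing about relationships among taxa.
Most parsimonious ingroup topology: ((E,Z),((A,R),G)).
Changes per character on this tree: retractile claws: 2; calcified operculum: 1; stem photosynthetic: 1; prehensile tail: 1; four-chambered heart: 1.
Total = 6.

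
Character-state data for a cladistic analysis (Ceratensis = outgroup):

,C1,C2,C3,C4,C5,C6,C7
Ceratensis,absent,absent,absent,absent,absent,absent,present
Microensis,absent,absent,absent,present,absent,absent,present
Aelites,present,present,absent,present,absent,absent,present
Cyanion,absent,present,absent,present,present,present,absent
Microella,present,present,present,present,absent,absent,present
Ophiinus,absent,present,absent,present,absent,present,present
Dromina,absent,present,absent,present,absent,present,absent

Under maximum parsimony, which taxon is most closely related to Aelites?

Character polarity is set by the outgroup: the derived state is whichever differs from the outgroup's state, so for C7 the derived state is 'absent', and for the remaining characters it is 'present'.
C1 (derived state 'present') is shared by Aelites and Microella — a synapomorphy uniting that clade.
Only Aelites, Cyanion, Dromina, Microella, and Ophiinus show the derived state 'present' for C2, supporting them as a clade.
C3: derived state 'present' in Microella only — an autapomorphy, so it tells us nothing about relationships among taxa.
C4 (derived state 'present') is shared by all ingroup taxa — unites the whole ingroup.
C5 (derived state 'present') is unique to Cyanion (autapomorphy; uninformative for grouping).
Only Cyanion, Dromina, and Ophiinus show the derived state 'present' for C6, supporting them as a clade.
C7: derived state 'absent' in Cyanion and Dromina only — synapomorphy for {Cyanion, Dromina}.
Most parsimonious ingroup topology: (Microensis,((Aelites,Microella),((Cyanion,Dromina),Ophiinus))).
Aelites and Microella form a cherry on this tree, so they are sister taxa.

Microella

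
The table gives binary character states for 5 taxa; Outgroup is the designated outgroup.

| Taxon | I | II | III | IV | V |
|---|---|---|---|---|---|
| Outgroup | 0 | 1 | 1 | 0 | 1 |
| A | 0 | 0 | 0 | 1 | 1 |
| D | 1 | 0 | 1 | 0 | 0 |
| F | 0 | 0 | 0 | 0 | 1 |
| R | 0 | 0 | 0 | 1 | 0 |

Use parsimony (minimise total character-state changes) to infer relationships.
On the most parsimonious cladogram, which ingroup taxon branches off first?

Character polarity is set by the outgroup: the derived state is whichever differs from the outgroup's state, so for II, III, V the derived state is '0', and for the remaining characters it is '1'.
I (derived state '1') is unique to D (autapomorphy; uninformative for grouping).
II (derived state '0') is shared by all ingroup taxa — unites the whole ingroup.
Only A, F, and R show the derived state '0' for III, supporting them as a clade.
IV: derived state '1' in A and R only — synapomorphy for {A, R}.
V groups D and R, which is incompatible with the clades supported by the remaining characters; treating it as convergent (homoplasy) costs fewer steps than any alternative tree.
Most parsimonious ingroup topology: (((A,R),F),D).
D is sister to the clade containing all other ingroup taxa, so it is the earliest-diverging (most basal) ingroup lineage.

D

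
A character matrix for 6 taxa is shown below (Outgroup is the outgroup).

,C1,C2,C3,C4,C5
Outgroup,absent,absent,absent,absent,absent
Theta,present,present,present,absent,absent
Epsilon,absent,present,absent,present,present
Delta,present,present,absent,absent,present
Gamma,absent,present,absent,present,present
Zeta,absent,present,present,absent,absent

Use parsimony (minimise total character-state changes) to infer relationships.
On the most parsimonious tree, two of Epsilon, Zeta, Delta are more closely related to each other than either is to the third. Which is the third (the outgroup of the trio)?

The outgroup has state 'absent' for every character, so 'present' is the derived state throughout.
C1 groups Delta and Theta, which is incompatible with the clades supported by the remaining characters; treating it as convergent (homoplasy) costs fewer steps than any alternative tree.
All ingroup taxa share the derived state 'present' for C2; it defines the ingroup but does not resolve relationships within it.
Only Theta and Zeta show the derived state 'present' for C3, supporting them as a clade.
Only Epsilon and Gamma show the derived state 'present' for C4, supporting them as a clade.
C5: derived state 'present' in Delta, Epsilon, and Gamma only — synapomorphy for {Delta, Epsilon, Gamma}.
Most parsimonious ingroup topology: ((Theta,Zeta),((Epsilon,Gamma),Delta)).
Delta and Epsilon share a more recent common ancestor with each other than either does with Zeta, so Zeta is the least closely related of the three.

Zeta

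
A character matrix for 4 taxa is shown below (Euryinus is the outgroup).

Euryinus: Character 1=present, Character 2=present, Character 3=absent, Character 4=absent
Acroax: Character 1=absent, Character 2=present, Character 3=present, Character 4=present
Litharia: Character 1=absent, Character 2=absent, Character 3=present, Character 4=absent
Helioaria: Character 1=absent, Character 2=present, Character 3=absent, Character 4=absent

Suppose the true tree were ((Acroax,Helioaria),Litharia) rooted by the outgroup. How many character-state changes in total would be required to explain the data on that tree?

Map each character onto ((Acroax,Helioaria),Litharia) (rooted by Euryinus) and count the minimum state changes it requires (Fitch parsimony):
Character 1: 1; Character 2: 1; Character 3: 2; Character 4: 1.
Total tree length = 5.

5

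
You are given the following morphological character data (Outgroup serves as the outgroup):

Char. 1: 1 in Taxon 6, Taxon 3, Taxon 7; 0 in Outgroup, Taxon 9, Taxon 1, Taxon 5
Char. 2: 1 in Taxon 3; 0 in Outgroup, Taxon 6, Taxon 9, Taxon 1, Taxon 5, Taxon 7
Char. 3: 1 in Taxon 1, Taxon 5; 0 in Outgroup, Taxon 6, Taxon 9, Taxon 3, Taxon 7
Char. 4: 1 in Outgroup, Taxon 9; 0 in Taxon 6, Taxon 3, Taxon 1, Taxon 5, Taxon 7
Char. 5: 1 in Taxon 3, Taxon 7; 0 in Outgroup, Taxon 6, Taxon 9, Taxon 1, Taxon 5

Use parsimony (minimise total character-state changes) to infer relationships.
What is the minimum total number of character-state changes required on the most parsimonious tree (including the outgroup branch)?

Character polarity is set by the outgroup: the derived state is whichever differs from the outgroup's state, so for Char. 4 the derived state is '0', and for the remaining characters it is '1'.
Char. 1: derived state '1' in Taxon 3, Taxon 6, and Taxon 7 only — synapomorphy for {Taxon 3, Taxon 6, Taxon 7}.
Char. 2: derived state '1' in Taxon 3 only — an autapomorphy, so it tells us nothing about relationships among taxa.
Char. 3: derived state '1' in Taxon 1 and Taxon 5 only — synapomorphy for {Taxon 1, Taxon 5}.
Char. 4 (derived state '0') is shared by Taxon 1, Taxon 3, Taxon 5, Taxon 6, and Taxon 7 — a synapomorphy uniting that clade.
Char. 5: derived state '1' in Taxon 3 and Taxon 7 only — synapomorphy for {Taxon 3, Taxon 7}.
Most parsimonious ingroup topology: (((Taxon 6,(Taxon 3,Taxon 7)),(Taxon 1,Taxon 5)),Taxon 9).
Changes per character on this tree: Char. 1: 1; Char. 2: 1; Char. 3: 1; Char. 4: 1; Char. 5: 1.
Total = 5.

5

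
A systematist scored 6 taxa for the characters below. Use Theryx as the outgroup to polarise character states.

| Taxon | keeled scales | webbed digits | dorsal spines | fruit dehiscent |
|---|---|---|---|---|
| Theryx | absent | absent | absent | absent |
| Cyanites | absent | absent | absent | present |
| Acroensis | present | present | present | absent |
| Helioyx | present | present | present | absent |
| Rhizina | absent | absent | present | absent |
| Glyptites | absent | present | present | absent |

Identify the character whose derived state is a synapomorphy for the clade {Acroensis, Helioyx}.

The outgroup has state 'absent' for every character, so 'present' is the derived state throughout.
keeled scales: derived state 'present' in Acroensis and Helioyx only — synapomorphy for {Acroensis, Helioyx}.
Only Acroensis, Glyptites, and Helioyx show the derived state 'present' for webbed digits, supporting them as a clade.
dorsal spines (derived state 'present') is shared by Acroensis, Glyptites, Helioyx, and Rhizina — a synapomorphy uniting that clade.
fruit dehiscent: derived state 'present' in Cyanites only — an autapomorphy, so it tells us nothing about relationships among taxa.
Most parsimonious ingroup topology: (Cyanites,(((Acroensis,Helioyx),Glyptites),Rhizina)).
The clade {Acroensis, Helioyx} is supported by keeled scales: its derived state 'present' occurs in exactly those taxa and in no other taxon (including the outgroup).

keeled scales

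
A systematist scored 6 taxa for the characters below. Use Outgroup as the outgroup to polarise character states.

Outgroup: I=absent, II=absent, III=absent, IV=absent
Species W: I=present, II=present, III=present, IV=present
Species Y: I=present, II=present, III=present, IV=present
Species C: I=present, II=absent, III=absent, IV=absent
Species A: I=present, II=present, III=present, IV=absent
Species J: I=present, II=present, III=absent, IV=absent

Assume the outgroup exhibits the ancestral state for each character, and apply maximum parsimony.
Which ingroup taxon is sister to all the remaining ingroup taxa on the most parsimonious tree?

The outgroup has state 'absent' for every character, so 'present' is the derived state throughout.
I (derived state 'present') is shared by all ingroup taxa — unites the whole ingroup.
II: derived state 'present' in Species A, Species J, Species W, and Species Y only — synapomorphy for {Species A, Species J, Species W, Species Y}.
Only Species A, Species W, and Species Y show the derived state 'present' for III, supporting them as a clade.
IV (derived state 'present') is shared by Species W and Species Y — a synapomorphy uniting that clade.
Most parsimonious ingroup topology: ((((Species W,Species Y),Species A),Species J),Species C).
Species C is sister to the clade containing all other ingroup taxa, so it is the earliest-diverging (most basal) ingroup lineage.

Species C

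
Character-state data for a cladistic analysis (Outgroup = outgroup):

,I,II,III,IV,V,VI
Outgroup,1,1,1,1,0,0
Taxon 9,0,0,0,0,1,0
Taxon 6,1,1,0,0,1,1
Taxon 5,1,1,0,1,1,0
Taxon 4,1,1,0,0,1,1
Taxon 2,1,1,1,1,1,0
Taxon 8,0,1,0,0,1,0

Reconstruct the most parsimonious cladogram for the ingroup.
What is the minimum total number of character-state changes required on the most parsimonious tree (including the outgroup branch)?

6

Character polarity is set by the outgroup: the derived state is whichever differs from the outgroup's state, so for I, II, III, IV the derived state is '0', and for the remaining characters it is '1'.
I (derived state '0') is shared by Taxon 8 and Taxon 9 — a synapomorphy uniting that clade.
II: derived state '0' in Taxon 9 only — an autapomorphy, so it tells us nothing about relationships among taxa.
III (derived state '0') is shared by Taxon 4, Taxon 5, Taxon 6, Taxon 8, and Taxon 9 — a synapomorphy uniting that clade.
Only Taxon 4, Taxon 6, Taxon 8, and Taxon 9 show the derived state '0' for IV, supporting them as a clade.
V (derived state '1') is shared by all ingroup taxa — unites the whole ingroup.
VI: derived state '1' in Taxon 4 and Taxon 6 only — synapomorphy for {Taxon 4, Taxon 6}.
Most parsimonious ingroup topology: ((((Taxon 9,Taxon 8),(Taxon 6,Taxon 4)),Taxon 5),Taxon 2).
Changes per character on this tree: I: 1; II: 1; III: 1; IV: 1; V: 1; VI: 1.
Total = 6.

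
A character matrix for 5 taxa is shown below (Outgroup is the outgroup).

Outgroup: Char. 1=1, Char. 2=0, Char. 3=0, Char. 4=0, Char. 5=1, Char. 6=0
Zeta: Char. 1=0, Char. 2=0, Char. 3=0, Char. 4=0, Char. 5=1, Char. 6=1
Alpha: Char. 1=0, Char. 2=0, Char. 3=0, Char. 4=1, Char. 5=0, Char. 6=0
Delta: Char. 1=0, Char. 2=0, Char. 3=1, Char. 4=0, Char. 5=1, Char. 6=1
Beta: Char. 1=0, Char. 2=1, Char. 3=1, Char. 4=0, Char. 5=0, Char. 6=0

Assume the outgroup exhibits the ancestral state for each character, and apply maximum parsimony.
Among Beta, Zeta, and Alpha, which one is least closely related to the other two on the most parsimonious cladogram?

Character polarity is set by the outgroup: the derived state is whichever differs from the outgroup's state, so for Char. 1, Char. 5 the derived state is '0', and for the remaining characters it is '1'.
All ingroup taxa share the derived state '0' for Char. 1; it defines the ingroup but does not resolve relationships within it.
Char. 2: derived state '1' in Beta only — an autapomorphy, so it tells us nothing about relationships among taxa.
Char. 3 (state '1') occurs in Beta and Delta but conflicts with the nesting implied by the other characters — most parsimoniously interpreted as homoplasy.
Char. 4 (derived state '1') is unique to Alpha (autapomorphy; uninformative for grouping).
Only Alpha and Beta show the derived state '0' for Char. 5, supporting them as a clade.
Char. 6 (derived state '1') is shared by Delta and Zeta — a synapomorphy uniting that clade.
Most parsimonious ingroup topology: ((Zeta,Delta),(Alpha,Beta)).
Alpha and Beta share a more recent common ancestor with each other than either does with Zeta, so Zeta is the least closely related of the three.

Zeta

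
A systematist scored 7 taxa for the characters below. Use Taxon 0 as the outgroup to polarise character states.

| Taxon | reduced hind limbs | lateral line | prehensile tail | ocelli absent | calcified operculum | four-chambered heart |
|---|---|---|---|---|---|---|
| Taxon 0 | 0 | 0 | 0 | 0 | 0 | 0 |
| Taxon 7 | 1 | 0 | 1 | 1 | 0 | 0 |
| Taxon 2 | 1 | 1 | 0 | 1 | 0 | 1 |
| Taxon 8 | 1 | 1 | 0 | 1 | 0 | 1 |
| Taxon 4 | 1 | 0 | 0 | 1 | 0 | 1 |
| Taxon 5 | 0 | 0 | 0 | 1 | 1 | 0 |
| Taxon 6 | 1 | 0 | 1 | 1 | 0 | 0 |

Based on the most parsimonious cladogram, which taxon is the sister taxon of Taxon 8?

The outgroup has state '0' for every character, so '1' is the derived state throughout.
Only Taxon 2, Taxon 4, Taxon 6, Taxon 7, and Taxon 8 show the derived state '1' for reduced hind limbs, supporting them as a clade.
lateral line: derived state '1' in Taxon 2 and Taxon 8 only — synapomorphy for {Taxon 2, Taxon 8}.
Only Taxon 6 and Taxon 7 show the derived state '1' for prehensile tail, supporting them as a clade.
ocelli absent (derived state '1') is shared by all ingroup taxa — unites the whole ingroup.
calcified operculum: derived state '1' in Taxon 5 only — an autapomorphy, so it tells us nothing about relationships among taxa.
four-chambered heart (derived state '1') is shared by Taxon 2, Taxon 4, and Taxon 8 — a synapomorphy uniting that clade.
Most parsimonious ingroup topology: (((Taxon 7,Taxon 6),((Taxon 2,Taxon 8),Taxon 4)),Taxon 5).
Taxon 8 and Taxon 2 form a cherry on this tree, so they are sister taxa.

Taxon 2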